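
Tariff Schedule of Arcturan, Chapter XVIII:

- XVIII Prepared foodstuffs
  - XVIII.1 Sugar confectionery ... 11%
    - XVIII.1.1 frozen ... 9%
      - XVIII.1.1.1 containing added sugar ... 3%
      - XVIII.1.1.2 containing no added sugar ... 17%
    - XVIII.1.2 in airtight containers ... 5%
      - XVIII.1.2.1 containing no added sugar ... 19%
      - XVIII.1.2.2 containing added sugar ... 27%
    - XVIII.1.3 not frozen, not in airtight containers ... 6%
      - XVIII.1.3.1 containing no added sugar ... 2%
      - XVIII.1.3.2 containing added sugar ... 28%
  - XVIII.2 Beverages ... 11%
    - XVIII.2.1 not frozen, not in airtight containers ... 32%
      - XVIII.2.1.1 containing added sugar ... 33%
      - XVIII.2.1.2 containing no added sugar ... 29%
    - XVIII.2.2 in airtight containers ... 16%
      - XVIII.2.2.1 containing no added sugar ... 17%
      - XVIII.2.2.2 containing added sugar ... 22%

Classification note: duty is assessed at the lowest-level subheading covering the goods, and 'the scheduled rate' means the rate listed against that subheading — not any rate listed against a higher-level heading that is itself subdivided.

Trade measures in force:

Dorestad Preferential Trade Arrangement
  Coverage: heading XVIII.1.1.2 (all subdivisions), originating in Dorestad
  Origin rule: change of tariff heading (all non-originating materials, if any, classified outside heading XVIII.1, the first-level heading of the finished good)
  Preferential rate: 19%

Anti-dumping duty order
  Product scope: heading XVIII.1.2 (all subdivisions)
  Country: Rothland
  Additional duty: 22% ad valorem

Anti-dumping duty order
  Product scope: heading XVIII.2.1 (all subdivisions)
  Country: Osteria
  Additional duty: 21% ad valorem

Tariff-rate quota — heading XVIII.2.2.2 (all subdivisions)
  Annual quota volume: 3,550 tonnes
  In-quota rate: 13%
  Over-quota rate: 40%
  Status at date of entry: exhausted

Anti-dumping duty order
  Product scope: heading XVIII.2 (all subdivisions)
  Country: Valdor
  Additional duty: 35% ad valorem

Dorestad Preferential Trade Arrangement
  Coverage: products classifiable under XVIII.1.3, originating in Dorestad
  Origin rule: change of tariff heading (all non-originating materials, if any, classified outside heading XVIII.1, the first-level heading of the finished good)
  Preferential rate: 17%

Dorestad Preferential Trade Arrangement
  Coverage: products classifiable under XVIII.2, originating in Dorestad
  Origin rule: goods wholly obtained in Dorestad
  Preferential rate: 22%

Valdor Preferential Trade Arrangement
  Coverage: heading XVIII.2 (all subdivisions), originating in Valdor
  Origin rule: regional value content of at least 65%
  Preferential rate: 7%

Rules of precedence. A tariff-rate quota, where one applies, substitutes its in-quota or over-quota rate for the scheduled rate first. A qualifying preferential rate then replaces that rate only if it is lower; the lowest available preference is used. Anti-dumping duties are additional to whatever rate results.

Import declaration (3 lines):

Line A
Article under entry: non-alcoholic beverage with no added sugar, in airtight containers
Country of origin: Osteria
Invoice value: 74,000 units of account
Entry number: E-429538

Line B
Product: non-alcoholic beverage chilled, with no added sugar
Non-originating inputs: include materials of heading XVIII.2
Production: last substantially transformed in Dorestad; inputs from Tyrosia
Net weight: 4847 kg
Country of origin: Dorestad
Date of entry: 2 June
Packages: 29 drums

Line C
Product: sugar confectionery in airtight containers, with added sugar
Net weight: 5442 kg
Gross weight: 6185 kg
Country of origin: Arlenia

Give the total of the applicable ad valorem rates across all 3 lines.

73%

Line A: non-alcoholic beverage → XVIII.2; in airtight containers → XVIII.2.2; with no added sugar → XVIII.2.2.1. Scheduled 17%. No special measure applies. → 17%.
Line B: non-alcoholic beverage → XVIII.2; chilled → XVIII.2.1; with no added sugar → XVIII.2.1.2. Scheduled 29%. Dorestad agreement on XVIII.1.1.2: XVIII.2.1.2 not covered; Dorestad agreement on XVIII.1.3: XVIII.2.1.2 not covered; Dorestad agreement on XVIII.2: not wholly obtained. → 29%.
Line C: sugar confectionery → XVIII.1; in airtight containers → XVIII.1.2; with added sugar → XVIII.1.2.2. Scheduled 27%. No special measure applies. → 27%.
Sum: 17% + 29% + 27% = 73%.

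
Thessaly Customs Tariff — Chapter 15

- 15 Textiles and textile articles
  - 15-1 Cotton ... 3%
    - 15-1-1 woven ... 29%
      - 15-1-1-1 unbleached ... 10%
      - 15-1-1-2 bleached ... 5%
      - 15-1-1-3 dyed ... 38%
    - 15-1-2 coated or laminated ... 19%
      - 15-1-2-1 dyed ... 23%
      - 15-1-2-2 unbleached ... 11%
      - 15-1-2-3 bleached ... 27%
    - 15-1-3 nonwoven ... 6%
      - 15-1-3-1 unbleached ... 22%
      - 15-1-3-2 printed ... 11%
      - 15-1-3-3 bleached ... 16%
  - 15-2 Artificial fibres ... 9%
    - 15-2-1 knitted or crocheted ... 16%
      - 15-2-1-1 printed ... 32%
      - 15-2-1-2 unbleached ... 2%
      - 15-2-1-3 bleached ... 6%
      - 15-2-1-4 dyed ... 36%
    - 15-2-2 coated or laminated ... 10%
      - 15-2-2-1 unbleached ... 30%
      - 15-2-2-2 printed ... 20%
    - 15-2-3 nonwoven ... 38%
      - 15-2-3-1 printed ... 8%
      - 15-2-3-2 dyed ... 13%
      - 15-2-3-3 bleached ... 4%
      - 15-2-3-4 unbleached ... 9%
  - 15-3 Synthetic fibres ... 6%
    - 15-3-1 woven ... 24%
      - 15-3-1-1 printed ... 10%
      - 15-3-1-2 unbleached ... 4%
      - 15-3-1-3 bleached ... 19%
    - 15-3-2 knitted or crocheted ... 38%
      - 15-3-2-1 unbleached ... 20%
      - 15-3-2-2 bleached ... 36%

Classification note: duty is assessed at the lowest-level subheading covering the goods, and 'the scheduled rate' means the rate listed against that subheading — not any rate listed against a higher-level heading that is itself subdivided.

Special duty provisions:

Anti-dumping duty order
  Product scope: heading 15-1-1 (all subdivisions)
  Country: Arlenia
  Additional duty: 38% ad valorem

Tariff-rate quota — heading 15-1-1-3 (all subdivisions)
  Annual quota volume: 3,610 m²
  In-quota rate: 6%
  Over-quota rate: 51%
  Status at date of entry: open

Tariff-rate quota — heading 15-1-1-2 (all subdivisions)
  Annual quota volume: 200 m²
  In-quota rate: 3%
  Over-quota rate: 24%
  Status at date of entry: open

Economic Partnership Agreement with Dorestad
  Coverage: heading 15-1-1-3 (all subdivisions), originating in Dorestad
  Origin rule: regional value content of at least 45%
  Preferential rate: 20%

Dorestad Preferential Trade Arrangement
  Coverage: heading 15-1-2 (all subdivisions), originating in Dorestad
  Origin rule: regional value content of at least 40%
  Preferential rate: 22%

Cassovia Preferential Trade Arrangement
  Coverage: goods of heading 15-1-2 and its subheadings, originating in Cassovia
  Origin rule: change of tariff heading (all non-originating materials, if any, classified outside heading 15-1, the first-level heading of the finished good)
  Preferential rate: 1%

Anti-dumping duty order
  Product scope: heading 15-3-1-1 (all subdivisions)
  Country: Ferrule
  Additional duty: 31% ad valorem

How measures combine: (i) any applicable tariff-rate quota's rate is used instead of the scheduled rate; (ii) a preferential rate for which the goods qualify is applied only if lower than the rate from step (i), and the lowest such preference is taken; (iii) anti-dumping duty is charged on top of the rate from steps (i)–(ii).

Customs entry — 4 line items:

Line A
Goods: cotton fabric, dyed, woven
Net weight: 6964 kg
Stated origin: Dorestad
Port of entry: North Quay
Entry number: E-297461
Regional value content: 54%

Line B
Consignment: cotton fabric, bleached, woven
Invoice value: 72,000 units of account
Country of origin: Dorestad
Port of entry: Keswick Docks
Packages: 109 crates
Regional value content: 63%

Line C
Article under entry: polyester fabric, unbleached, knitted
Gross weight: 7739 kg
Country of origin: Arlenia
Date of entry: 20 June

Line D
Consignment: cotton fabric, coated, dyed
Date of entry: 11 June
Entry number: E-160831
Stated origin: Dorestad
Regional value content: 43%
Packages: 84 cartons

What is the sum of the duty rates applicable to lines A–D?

51%

Line A: cotton → 15-1; woven → 15-1-1; dyed → 15-1-1-3. Scheduled 38%. quota on 15-1-1-3 open → in-quota 6%; Dorestad agreement on 15-1-1-3: RVC ≥ 45% → 20% available; Dorestad agreement on 15-1-2: 15-1-1-3 not covered; preference 20% not lower than 6% → no reduction. → 6%.
Line B: cotton → 15-1; woven → 15-1-1; bleached → 15-1-1-2. Scheduled 5%. quota on 15-1-1-2 open → in-quota 3%; Dorestad agreement on 15-1-1-3: 15-1-1-2 not covered; Dorestad agreement on 15-1-2: 15-1-1-2 not covered. → 3%.
Line C: polyester → 15-3; knitted → 15-3-2; unbleached → 15-3-2-1. Scheduled 20%. No special measure applies. → 20%.
Line D: cotton → 15-1; coated → 15-1-2; dyed → 15-1-2-1. Scheduled 23%. Dorestad agreement on 15-1-1-3: 15-1-2-1 not covered; Dorestad agreement on 15-1-2: RVC ≥ 40% → 22% available; preferential 22%. → 22%.
Sum: 6% + 3% + 20% + 22% = 51%.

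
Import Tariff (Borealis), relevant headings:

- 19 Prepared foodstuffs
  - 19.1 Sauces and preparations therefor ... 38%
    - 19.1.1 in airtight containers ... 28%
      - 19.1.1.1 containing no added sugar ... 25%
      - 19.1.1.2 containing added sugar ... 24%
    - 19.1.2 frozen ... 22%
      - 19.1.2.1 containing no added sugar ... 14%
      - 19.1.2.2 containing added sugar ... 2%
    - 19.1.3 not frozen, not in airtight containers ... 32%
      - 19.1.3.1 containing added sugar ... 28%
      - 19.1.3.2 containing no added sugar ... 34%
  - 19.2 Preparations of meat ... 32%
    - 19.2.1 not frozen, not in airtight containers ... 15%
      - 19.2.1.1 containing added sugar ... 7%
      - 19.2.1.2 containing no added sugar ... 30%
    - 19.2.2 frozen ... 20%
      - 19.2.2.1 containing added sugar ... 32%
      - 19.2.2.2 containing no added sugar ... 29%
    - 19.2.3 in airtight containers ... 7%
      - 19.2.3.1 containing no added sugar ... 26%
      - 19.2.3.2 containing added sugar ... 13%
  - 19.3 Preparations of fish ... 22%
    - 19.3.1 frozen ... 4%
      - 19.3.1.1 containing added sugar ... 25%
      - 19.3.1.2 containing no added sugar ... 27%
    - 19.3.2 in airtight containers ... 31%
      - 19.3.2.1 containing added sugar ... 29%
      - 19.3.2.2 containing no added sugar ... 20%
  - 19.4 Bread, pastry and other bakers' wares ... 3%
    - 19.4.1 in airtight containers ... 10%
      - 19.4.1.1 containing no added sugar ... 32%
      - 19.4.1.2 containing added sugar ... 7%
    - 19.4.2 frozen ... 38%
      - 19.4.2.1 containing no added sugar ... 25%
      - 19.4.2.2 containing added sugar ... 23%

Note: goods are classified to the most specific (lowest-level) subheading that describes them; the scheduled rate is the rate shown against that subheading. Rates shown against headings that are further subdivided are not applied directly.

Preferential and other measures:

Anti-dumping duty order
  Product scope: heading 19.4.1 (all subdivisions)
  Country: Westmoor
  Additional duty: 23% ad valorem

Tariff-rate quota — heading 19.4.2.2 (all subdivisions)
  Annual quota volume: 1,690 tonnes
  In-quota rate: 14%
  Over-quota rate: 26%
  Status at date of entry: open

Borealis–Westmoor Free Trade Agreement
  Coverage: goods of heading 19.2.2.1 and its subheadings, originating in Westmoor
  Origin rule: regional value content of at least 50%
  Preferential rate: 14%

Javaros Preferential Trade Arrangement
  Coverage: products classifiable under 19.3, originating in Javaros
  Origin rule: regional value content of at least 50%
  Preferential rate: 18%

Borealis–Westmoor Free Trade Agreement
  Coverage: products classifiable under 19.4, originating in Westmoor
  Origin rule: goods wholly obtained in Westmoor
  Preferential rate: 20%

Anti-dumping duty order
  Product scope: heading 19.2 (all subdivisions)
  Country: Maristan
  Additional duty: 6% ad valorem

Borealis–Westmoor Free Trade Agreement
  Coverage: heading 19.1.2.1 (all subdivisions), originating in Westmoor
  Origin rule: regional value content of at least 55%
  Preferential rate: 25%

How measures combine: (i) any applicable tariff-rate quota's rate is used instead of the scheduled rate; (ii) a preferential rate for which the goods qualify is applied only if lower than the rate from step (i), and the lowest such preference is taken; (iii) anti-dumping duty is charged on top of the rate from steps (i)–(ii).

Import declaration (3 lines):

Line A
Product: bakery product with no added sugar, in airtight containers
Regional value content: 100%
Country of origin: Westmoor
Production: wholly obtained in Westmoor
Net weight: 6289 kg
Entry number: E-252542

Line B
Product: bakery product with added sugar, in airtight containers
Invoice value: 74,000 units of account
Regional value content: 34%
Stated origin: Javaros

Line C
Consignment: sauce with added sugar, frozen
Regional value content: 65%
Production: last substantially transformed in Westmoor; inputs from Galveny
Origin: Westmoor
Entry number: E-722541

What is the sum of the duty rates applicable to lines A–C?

52%

Line A: bakery product → 19.4; in airtight containers → 19.4.1; with no added sugar → 19.4.1.1. Scheduled 32%. Westmoor agreement on 19.2.2.1: 19.4.1.1 not covered; Westmoor agreement on 19.4: wholly obtained → 20% available; Westmoor agreement on 19.1.2.1: 19.4.1.1 not covered; preferential 20%; anti-dumping (Westmoor, 19.4.1): +23%; total 20% + 23% = 43%. → 43%.
Line B: bakery product → 19.4; in airtight containers → 19.4.1; with added sugar → 19.4.1.2. Scheduled 7%. Javaros agreement on 19.3: 19.4.1.2 not covered. → 7%.
Line C: sauce → 19.1; frozen → 19.1.2; with added sugar → 19.1.2.2. Scheduled 2%. Westmoor agreement on 19.2.2.1: 19.1.2.2 not covered; Westmoor agreement on 19.4: 19.1.2.2 not covered; Westmoor agreement on 19.1.2.1: 19.1.2.2 not covered. → 2%.
Sum: 43% + 7% + 2% = 52%.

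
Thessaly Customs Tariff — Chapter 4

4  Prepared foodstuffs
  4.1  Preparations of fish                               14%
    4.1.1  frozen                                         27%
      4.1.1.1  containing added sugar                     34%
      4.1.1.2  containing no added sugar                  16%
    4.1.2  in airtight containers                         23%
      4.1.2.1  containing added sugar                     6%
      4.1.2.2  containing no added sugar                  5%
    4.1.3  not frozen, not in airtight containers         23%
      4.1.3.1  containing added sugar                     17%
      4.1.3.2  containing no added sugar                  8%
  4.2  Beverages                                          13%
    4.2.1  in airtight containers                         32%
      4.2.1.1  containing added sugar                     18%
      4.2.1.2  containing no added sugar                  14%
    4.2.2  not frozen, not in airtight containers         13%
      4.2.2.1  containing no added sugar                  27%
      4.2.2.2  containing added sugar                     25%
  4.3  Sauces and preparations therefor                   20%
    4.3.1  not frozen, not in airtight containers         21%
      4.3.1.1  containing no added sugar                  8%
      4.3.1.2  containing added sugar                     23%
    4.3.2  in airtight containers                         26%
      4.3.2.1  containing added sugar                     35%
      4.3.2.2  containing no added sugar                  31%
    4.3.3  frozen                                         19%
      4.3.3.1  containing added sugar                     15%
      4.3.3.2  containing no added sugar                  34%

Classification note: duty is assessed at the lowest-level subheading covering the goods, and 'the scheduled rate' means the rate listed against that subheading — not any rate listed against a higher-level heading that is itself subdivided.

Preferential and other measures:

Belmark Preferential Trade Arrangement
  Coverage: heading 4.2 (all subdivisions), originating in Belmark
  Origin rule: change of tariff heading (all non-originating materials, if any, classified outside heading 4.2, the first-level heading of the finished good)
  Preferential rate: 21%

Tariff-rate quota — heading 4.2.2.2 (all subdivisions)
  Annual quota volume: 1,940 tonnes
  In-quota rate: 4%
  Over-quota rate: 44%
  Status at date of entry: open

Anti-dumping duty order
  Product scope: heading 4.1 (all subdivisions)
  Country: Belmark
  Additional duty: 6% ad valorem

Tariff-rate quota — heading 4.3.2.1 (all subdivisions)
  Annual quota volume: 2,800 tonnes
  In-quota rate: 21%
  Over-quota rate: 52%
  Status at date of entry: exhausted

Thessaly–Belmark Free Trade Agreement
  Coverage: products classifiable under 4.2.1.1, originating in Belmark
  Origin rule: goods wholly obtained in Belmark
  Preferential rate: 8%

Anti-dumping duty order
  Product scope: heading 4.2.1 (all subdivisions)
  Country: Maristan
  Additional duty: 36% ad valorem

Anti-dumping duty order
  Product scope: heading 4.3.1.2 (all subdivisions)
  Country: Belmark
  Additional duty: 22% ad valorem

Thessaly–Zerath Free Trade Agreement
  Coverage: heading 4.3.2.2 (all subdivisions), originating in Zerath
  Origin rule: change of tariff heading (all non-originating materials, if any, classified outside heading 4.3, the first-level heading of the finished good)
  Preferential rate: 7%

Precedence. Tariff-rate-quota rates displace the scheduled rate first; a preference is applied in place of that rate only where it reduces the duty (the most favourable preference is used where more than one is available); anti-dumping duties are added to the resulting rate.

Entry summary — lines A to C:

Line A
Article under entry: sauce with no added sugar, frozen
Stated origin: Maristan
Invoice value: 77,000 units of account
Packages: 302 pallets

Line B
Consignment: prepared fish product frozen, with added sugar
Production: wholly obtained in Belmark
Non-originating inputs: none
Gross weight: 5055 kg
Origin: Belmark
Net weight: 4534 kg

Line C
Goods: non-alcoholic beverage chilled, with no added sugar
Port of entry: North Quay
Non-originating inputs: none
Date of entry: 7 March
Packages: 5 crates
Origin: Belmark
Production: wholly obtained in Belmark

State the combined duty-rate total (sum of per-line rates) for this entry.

Line A: sauce → 4.3; frozen → 4.3.3; with no added sugar → 4.3.3.2. Scheduled 34%. No special measure applies. → 34%.
Line B: prepared fish product → 4.1; frozen → 4.1.1; with added sugar → 4.1.1.1. Scheduled 34%. Belmark agreement on 4.2: 4.1.1.1 not covered; Belmark agreement on 4.2.1.1: 4.1.1.1 not covered; anti-dumping (Belmark, 4.1): +6%; total 34% + 6% = 40%. → 40%.
Line C: non-alcoholic beverage → 4.2; chilled → 4.2.2; with no added sugar → 4.2.2.1. Scheduled 27%. Belmark agreement on 4.2: CTH met → 21% available; Belmark agreement on 4.2.1.1: 4.2.2.1 not covered; preferential 21%. → 21%.
Sum: 34% + 40% + 21% = 95%.

95%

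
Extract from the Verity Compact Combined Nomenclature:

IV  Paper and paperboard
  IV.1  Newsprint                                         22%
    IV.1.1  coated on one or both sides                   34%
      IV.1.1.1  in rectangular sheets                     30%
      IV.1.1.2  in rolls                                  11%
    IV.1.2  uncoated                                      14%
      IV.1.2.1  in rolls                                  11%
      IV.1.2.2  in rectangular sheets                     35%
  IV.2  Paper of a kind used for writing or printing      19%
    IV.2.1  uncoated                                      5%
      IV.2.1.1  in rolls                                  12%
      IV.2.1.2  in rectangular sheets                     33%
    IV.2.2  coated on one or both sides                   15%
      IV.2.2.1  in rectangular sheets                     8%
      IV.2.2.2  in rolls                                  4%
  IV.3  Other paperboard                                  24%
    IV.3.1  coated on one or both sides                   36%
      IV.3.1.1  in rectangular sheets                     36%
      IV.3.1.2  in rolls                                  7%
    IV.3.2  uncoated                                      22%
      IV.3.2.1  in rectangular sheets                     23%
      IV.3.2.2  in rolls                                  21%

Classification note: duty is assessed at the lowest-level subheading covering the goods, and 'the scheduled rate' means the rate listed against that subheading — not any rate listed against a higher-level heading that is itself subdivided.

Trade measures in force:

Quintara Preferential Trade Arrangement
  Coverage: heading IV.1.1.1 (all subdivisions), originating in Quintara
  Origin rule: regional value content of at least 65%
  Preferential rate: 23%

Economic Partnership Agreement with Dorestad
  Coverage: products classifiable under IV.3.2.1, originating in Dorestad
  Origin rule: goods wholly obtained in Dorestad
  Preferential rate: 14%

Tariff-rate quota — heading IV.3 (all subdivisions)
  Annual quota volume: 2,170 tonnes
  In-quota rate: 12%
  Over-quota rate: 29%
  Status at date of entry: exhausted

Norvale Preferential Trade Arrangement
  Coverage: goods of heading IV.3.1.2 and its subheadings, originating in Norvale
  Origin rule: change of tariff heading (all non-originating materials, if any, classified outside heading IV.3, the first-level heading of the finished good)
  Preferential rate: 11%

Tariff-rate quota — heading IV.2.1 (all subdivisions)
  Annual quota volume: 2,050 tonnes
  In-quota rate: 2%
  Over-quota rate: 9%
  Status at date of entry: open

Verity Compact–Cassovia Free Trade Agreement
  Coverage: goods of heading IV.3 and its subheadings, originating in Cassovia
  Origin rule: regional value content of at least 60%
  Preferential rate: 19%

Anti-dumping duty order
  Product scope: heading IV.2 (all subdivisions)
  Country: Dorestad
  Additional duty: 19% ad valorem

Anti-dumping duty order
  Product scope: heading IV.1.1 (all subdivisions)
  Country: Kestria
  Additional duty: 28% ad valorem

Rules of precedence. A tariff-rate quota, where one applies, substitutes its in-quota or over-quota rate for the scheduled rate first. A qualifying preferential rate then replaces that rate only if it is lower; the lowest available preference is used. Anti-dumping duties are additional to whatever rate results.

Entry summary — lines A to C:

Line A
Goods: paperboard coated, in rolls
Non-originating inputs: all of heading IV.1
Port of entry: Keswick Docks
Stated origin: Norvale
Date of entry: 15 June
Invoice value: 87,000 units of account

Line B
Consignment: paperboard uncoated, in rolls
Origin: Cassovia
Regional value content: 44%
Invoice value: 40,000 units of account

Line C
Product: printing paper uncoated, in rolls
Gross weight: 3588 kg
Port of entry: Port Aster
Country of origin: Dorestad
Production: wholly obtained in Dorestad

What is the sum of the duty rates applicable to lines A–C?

Line A: paperboard → IV.3; coated → IV.3.1; in rolls → IV.3.1.2. Scheduled 7%. quota on IV.3 exhausted → over-quota 29%; Norvale agreement on IV.3.1.2: CTH met → 11% available; preferential 11%. → 11%.
Line B: paperboard → IV.3; uncoated → IV.3.2; in rolls → IV.3.2.2. Scheduled 21%. quota on IV.3 exhausted → over-quota 29%; Cassovia agreement on IV.3: RVC < 60%. → 29%.
Line C: printing paper → IV.2; uncoated → IV.2.1; in rolls → IV.2.1.1. Scheduled 12%. quota on IV.2.1 open → in-quota 2%; Dorestad agreement on IV.3.2.1: IV.2.1.1 not covered; anti-dumping (Dorestad, IV.2): +19%; total 2% + 19% = 21%. → 21%.
Sum: 11% + 29% + 21% = 61%.

61%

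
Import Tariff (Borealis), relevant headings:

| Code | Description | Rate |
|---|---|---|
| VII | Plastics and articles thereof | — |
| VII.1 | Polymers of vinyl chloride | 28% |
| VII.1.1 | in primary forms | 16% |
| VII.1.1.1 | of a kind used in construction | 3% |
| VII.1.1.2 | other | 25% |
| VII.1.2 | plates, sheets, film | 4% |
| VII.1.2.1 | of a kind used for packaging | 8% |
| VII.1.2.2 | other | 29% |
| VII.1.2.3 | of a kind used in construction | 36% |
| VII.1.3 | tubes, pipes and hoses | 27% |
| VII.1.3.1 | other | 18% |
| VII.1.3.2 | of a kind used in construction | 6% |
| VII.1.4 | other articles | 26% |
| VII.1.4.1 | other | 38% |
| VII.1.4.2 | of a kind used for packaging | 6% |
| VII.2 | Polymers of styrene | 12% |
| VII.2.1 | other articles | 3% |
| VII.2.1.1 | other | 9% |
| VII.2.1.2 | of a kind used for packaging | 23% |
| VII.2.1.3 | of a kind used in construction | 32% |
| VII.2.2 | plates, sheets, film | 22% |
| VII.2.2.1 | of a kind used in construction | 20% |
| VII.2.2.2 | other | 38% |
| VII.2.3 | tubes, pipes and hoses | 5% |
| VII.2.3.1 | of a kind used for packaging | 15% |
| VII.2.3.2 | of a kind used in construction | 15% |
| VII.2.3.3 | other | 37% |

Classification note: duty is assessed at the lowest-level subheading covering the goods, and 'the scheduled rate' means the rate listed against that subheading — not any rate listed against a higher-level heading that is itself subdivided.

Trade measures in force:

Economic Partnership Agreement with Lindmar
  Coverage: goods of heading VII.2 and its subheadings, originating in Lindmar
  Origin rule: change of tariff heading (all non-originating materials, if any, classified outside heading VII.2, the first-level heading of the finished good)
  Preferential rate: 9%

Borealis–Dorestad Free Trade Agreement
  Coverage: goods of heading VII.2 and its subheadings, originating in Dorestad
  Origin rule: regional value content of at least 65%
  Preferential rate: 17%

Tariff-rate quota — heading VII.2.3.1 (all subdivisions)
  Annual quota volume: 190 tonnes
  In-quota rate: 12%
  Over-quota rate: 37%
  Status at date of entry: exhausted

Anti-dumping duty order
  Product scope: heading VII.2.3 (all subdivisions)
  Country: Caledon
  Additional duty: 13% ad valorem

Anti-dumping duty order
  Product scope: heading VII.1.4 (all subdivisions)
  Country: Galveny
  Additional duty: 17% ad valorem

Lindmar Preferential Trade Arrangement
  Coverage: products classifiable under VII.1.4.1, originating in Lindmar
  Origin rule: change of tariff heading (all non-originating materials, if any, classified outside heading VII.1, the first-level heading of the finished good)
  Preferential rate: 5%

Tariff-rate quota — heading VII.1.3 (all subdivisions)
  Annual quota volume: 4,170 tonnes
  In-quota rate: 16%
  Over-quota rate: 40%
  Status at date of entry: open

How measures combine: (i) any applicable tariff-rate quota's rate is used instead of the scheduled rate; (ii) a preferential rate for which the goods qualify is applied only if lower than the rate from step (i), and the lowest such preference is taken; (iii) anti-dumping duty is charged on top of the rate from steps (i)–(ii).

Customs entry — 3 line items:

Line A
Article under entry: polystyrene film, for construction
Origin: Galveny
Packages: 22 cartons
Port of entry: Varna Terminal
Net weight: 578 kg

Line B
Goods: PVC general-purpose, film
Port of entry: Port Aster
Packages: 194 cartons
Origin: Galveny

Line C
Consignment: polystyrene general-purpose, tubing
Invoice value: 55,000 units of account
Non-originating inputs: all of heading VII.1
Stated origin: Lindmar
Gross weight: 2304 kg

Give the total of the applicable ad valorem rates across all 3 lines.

58%

Line A: polystyrene → VII.2; film → VII.2.2; for construction → VII.2.2.1. Scheduled 20%. No special measure applies. → 20%.
Line B: PVC → VII.1; film → VII.1.2; general-purpose → VII.1.2.2. Scheduled 29%. No special measure applies. → 29%.
Line C: polystyrene → VII.2; tubing → VII.2.3; general-purpose → VII.2.3.3. Scheduled 37%. Lindmar agreement on VII.2: CTH met → 9% available; Lindmar agreement on VII.1.4.1: VII.2.3.3 not covered; preferential 9%. → 9%.
Sum: 20% + 29% + 9% = 58%.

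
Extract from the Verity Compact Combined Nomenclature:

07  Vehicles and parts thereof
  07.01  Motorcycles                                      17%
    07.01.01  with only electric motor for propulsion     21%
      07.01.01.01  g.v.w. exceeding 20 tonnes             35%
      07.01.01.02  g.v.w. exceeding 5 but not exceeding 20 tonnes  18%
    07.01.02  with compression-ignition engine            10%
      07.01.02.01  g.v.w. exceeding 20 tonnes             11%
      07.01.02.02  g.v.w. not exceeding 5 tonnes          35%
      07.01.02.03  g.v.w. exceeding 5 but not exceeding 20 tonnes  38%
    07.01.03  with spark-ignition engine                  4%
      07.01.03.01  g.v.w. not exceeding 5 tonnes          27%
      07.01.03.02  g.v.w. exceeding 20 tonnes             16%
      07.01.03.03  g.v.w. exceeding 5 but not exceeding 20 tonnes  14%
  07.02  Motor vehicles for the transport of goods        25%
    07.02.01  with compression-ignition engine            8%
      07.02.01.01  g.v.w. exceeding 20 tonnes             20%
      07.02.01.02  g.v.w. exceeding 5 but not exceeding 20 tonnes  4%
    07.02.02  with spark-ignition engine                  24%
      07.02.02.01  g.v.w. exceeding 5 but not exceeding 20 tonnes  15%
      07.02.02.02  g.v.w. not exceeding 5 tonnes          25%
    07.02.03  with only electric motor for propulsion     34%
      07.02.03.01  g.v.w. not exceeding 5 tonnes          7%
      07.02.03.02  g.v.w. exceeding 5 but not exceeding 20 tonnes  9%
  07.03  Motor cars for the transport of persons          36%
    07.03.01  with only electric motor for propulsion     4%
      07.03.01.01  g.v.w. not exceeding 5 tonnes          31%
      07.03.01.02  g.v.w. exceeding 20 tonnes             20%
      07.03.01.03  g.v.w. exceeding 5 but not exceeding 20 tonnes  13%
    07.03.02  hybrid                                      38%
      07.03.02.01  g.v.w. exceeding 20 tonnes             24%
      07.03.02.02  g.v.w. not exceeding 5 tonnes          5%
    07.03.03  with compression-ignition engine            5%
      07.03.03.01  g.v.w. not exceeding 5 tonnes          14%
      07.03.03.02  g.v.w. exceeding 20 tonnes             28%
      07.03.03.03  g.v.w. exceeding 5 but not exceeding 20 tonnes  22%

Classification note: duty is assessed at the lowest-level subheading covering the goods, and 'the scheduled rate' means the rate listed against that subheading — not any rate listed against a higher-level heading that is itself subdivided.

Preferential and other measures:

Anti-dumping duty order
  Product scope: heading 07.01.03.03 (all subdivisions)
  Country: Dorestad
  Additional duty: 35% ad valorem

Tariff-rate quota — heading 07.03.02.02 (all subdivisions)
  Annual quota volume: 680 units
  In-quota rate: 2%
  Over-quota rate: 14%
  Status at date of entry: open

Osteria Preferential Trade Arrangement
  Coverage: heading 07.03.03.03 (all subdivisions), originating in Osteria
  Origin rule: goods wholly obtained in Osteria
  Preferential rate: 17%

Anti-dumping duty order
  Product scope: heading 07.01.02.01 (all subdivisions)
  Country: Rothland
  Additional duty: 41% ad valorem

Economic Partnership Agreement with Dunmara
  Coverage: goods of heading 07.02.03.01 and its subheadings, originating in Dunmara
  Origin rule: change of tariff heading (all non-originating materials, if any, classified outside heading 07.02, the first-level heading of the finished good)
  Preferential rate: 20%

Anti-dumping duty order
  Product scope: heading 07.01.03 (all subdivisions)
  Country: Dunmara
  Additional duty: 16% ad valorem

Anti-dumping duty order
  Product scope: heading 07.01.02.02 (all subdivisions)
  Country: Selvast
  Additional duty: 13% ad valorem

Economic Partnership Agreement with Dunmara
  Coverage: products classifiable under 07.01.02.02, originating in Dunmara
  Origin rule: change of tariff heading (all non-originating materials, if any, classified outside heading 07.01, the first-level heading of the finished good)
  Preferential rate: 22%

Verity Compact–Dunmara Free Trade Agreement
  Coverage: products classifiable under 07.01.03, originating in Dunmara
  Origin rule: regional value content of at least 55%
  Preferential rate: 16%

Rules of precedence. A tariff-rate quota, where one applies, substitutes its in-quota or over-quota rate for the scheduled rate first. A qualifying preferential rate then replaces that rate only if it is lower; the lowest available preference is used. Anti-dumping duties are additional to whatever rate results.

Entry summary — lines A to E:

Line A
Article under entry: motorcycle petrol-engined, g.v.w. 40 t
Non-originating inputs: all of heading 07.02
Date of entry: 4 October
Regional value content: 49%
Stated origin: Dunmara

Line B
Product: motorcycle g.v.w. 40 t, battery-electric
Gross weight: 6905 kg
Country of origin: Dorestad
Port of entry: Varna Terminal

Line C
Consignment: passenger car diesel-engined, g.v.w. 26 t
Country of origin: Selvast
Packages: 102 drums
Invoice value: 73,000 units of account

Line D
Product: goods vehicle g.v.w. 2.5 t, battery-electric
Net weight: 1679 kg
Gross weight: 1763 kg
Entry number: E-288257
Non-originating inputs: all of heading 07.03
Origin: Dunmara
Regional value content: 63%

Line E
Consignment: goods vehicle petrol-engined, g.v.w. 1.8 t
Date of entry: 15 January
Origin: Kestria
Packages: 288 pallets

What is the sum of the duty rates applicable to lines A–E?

127%

Line A: motorcycle → 07.01; petrol-engined → 07.01.03; g.v.w. 40 t → 07.01.03.02. Scheduled 16%. Dunmara agreement on 07.02.03.01: 07.01.03.02 not covered; Dunmara agreement on 07.01.02.02: 07.01.03.02 not covered; Dunmara agreement on 07.01.03: RVC < 55%; anti-dumping (Dunmara, 07.01.03): +16%; total 16% + 16% = 32%. → 32%.
Line B: motorcycle → 07.01; battery-electric → 07.01.01; g.v.w. 40 t → 07.01.01.01. Scheduled 35%. No special measure applies. → 35%.
Line C: passenger car → 07.03; diesel-engined → 07.03.03; g.v.w. 26 t → 07.03.03.02. Scheduled 28%. No special measure applies. → 28%.
Line D: goods vehicle → 07.02; battery-electric → 07.02.03; g.v.w. 2.5 t → 07.02.03.01. Scheduled 7%. Dunmara agreement on 07.02.03.01: CTH met → 20% available; Dunmara agreement on 07.01.02.02: 07.02.03.01 not covered; Dunmara agreement on 07.01.03: 07.02.03.01 not covered; preference 20% not lower than 7% → no reduction. → 7%.
Line E: goods vehicle → 07.02; petrol-engined → 07.02.02; g.v.w. 1.8 t → 07.02.02.02. Scheduled 25%. No special measure applies. → 25%.
Sum: 32% + 35% + 28% + 7% + 25% = 127%.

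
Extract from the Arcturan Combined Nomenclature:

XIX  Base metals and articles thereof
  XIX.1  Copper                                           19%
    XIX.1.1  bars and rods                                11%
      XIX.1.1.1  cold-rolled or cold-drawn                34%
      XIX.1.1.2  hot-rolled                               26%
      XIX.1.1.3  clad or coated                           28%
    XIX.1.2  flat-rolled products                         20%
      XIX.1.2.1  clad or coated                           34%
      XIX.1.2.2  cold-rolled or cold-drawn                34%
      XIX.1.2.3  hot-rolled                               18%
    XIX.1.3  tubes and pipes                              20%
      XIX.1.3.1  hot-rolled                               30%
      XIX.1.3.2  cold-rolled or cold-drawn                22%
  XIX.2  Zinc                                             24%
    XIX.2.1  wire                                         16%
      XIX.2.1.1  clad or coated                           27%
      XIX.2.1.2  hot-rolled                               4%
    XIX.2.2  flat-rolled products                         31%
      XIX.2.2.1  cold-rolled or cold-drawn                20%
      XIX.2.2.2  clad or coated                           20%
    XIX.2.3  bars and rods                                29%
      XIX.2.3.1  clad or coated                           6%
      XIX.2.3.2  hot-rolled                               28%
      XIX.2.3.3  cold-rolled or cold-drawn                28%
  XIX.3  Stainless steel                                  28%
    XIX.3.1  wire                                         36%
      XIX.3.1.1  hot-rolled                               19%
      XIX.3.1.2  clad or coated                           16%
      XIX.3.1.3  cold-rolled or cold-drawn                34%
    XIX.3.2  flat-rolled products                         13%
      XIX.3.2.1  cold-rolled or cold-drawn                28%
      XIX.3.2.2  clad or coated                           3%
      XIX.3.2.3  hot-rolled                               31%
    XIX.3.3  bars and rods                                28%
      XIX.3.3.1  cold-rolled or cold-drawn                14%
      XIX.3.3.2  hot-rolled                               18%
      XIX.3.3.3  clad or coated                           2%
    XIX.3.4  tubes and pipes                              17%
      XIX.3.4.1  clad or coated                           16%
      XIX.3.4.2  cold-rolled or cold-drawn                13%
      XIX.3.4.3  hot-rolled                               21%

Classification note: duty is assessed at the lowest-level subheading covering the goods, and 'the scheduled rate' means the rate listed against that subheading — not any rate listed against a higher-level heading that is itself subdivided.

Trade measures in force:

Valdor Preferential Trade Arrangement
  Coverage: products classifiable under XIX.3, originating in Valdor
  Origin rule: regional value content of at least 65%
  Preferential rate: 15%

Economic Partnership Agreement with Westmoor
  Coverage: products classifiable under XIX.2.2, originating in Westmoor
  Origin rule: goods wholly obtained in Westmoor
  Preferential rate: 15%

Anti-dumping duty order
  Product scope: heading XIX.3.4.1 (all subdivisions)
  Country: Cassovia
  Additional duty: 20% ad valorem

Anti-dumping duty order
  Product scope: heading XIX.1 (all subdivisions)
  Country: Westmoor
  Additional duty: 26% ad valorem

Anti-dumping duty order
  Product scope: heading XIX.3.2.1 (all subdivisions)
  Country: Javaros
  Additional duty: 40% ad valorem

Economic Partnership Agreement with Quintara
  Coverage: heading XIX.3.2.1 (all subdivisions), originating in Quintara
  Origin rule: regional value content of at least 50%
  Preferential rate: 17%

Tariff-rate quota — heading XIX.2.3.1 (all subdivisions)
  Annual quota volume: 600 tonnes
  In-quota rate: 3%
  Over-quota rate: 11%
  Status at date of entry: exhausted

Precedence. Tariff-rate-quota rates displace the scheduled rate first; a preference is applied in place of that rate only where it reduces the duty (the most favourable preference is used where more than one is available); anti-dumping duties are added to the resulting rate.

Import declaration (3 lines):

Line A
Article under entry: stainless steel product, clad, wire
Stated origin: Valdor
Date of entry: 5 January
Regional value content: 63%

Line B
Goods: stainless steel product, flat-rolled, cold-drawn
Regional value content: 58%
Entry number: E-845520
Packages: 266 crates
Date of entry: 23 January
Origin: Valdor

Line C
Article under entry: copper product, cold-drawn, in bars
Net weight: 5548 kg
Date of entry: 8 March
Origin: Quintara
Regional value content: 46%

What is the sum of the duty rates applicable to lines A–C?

78%

Line A: stainless steel → XIX.3; wire → XIX.3.1; clad → XIX.3.1.2. Scheduled 16%. Valdor agreement on XIX.3: RVC < 65%. → 16%.
Line B: stainless steel → XIX.3; flat-rolled → XIX.3.2; cold-drawn → XIX.3.2.1. Scheduled 28%. Valdor agreement on XIX.3: RVC < 65%. → 28%.
Line C: copper → XIX.1; in bars → XIX.1.1; cold-drawn → XIX.1.1.1. Scheduled 34%. Quintara agreement on XIX.3.2.1: XIX.1.1.1 not covered. → 34%.
Sum: 16% + 28% + 34% = 78%.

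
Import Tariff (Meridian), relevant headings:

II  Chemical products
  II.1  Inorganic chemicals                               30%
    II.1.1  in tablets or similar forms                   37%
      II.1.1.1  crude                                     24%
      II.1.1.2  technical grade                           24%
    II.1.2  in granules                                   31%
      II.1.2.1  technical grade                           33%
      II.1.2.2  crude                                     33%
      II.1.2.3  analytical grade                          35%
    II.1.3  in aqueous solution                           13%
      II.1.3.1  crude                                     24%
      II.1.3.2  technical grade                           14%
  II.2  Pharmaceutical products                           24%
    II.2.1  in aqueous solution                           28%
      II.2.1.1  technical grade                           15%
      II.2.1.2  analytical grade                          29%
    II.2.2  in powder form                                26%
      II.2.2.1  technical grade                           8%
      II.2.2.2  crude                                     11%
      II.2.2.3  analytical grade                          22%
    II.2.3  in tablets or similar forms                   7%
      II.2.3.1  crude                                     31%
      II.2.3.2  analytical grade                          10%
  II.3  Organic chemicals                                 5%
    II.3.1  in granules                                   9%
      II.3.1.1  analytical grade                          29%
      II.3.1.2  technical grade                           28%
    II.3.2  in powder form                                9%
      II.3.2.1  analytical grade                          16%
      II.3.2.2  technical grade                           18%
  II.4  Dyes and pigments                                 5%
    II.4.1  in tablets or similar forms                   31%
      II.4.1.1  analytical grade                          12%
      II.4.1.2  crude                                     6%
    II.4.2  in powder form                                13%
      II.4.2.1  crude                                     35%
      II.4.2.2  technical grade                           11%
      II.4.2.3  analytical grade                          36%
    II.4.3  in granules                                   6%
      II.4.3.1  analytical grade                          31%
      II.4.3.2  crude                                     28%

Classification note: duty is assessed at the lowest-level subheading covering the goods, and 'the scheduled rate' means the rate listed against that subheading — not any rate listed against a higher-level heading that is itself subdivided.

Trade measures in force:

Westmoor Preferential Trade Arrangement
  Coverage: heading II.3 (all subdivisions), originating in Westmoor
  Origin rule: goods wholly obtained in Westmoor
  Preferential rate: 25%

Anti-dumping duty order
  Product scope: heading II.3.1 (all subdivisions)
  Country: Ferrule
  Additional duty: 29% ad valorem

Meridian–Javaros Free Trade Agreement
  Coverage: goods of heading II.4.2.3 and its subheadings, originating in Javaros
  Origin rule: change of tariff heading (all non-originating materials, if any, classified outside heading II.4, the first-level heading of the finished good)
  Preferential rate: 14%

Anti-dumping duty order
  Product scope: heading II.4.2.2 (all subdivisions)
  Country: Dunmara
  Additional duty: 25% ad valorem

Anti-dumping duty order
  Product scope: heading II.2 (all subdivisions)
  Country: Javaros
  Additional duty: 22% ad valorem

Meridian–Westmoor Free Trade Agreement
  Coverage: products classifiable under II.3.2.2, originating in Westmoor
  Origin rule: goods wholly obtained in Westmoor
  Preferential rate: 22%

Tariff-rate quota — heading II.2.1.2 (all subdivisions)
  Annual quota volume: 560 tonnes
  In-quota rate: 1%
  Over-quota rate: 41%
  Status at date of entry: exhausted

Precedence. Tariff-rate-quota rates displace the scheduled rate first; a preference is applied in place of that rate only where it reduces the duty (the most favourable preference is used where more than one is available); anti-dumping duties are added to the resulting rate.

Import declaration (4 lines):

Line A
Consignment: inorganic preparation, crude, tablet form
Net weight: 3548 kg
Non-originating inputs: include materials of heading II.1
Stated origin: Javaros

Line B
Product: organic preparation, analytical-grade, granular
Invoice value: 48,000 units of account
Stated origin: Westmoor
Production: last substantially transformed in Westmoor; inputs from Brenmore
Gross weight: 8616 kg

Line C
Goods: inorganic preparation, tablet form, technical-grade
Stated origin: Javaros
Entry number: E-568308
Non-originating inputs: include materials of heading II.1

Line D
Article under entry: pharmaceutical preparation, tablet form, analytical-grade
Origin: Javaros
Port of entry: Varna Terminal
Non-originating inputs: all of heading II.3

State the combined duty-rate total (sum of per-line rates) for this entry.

Line A: inorganic → II.1; tablet form → II.1.1; crude → II.1.1.1. Scheduled 24%. Javaros agreement on II.4.2.3: II.1.1.1 not covered. → 24%.
Line B: organic → II.3; granular → II.3.1; analytical-grade → II.3.1.1. Scheduled 29%. Westmoor agreement on II.3: not wholly obtained; Westmoor agreement on II.3.2.2: II.3.1.1 not covered. → 29%.
Line C: inorganic → II.1; tablet form → II.1.1; technical-grade → II.1.1.2. Scheduled 24%. Javaros agreement on II.4.2.3: II.1.1.2 not covered. → 24%.
Line D: pharmaceutical → II.2; tablet form → II.2.3; analytical-grade → II.2.3.2. Scheduled 10%. Javaros agreement on II.4.2.3: II.2.3.2 not covered; anti-dumping (Javaros, II.2): +22%; total 10% + 22% = 32%. → 32%.
Sum: 24% + 29% + 24% + 32% = 109%.

109%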